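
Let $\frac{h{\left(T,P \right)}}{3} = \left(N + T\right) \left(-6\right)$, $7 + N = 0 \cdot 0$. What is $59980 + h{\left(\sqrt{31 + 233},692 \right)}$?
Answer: $60106 - 36 \sqrt{66} \approx 59814.0$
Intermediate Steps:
$N = -7$ ($N = -7 + 0 \cdot 0 = -7 + 0 = -7$)
$h{\left(T,P \right)} = 126 - 18 T$ ($h{\left(T,P \right)} = 3 \left(-7 + T\right) \left(-6\right) = 3 \left(42 - 6 T\right) = 126 - 18 T$)
$59980 + h{\left(\sqrt{31 + 233},692 \right)} = 59980 + \left(126 - 18 \sqrt{31 + 233}\right) = 59980 + \left(126 - 18 \sqrt{264}\right) = 59980 + \left(126 - 18 \cdot 2 \sqrt{66}\right) = 59980 + \left(126 - 36 \sqrt{66}\right) = 60106 - 36 \sqrt{66}$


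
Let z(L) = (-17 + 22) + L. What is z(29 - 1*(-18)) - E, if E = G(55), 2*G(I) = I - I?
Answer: 52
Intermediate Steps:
G(I) = 0 (G(I) = (I - I)/2 = (½)*0 = 0)
E = 0
z(L) = 5 + L
z(29 - 1*(-18)) - E = (5 + (29 - 1*(-18))) - 1*0 = (5 + (29 + 18)) + 0 = (5 + 47) + 0 = 52 + 0 = 52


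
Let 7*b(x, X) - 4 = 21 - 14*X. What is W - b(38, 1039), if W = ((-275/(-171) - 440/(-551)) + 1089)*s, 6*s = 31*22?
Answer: 13135155599/104139 ≈ 1.2613e+5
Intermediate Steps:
b(x, X) = 25/7 - 2*X (b(x, X) = 4/7 + (21 - 14*X)/7 = 4/7 + (3 - 2*X) = 25/7 - 2*X)
s = 341/3 (s = (31*22)/6 = (1/6)*682 = 341/3 ≈ 113.67)
W = 1845589526/14877 (W = ((-275/(-171) - 440/(-551)) + 1089)*(341/3) = ((-275*(-1/171) - 440*(-1/551)) + 1089)*(341/3) = ((275/171 + 440/551) + 1089)*(341/3) = (11935/4959 + 1089)*(341/3) = (5412286/4959)*(341/3) = 1845589526/14877 ≈ 1.2406e+5)
W - b(38, 1039) = 1845589526/14877 - (25/7 - 2*1039) = 1845589526/14877 - (25/7 - 2078) = 1845589526/14877 - 1*(-14521/7) = 1845589526/14877 + 14521/7 = 13135155599/104139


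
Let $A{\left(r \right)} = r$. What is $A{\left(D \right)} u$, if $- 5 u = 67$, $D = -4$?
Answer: $\frac{268}{5} \approx 53.6$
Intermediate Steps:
$u = - \frac{67}{5}$ ($u = \left(- \frac{1}{5}\right) 67 = - \frac{67}{5} \approx -13.4$)
$A{\left(D \right)} u = \left(-4\right) \left(- \frac{67}{5}\right) = \frac{268}{5}$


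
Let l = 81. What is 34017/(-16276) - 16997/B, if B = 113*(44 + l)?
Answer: -757133297/229898500 ≈ -3.2933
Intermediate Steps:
B = 14125 (B = 113*(44 + 81) = 113*125 = 14125)
34017/(-16276) - 16997/B = 34017/(-16276) - 16997/14125 = 34017*(-1/16276) - 16997*1/14125 = -34017/16276 - 16997/14125 = -757133297/229898500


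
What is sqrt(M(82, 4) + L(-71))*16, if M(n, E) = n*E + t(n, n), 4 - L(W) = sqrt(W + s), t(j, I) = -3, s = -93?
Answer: 16*sqrt(329 - 2*I*sqrt(41)) ≈ 290.27 - 5.6472*I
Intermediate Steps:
L(W) = 4 - sqrt(-93 + W) (L(W) = 4 - sqrt(W - 93) = 4 - sqrt(-93 + W))
M(n, E) = -3 + E*n (M(n, E) = n*E - 3 = E*n - 3 = -3 + E*n)
sqrt(M(82, 4) + L(-71))*16 = sqrt((-3 + 4*82) + (4 - sqrt(-93 - 71)))*16 = sqrt((-3 + 328) + (4 - sqrt(-164)))*16 = sqrt(325 + (4 - 2*I*sqrt(41)))*16 = sqrt(329 - 2*I*sqrt(41))*16 = 16*sqrt(329 - 2*I*sqrt(41))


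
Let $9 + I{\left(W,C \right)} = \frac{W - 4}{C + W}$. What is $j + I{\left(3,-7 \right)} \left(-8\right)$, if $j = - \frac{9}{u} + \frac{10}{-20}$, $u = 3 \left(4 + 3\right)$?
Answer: $\frac{967}{14} \approx 69.071$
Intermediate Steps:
$u = 21$ ($u = 3 \cdot 7 = 21$)
$I{\left(W,C \right)} = -9 + \frac{-4 + W}{C + W}$ ($I{\left(W,C \right)} = -9 + \frac{W - 4}{C + W} = -9 + \frac{-4 + W}{C + W}$)
$j = - \frac{13}{14}$ ($j = - \frac{9}{21} + \frac{10}{-20} = \left(-9\right) \frac{1}{21} + 10 \left(- \frac{1}{20}\right) = - \frac{3}{7} - \frac{1}{2} = - \frac{13}{14} \approx -0.92857$)
$j + I{\left(3,-7 \right)} \left(-8\right) = - \frac{13}{14} + \frac{-4 - -63 - 24}{-7 + 3} \left(-8\right) = - \frac{13}{14} + \frac{-4 + 63 - 24}{-4} \left(-8\right) = - \frac{13}{14} + \left(- \frac{1}{4}\right) 35 \left(-8\right) = - \frac{13}{14} - -70 = - \frac{13}{14} + 70 = \frac{967}{14}$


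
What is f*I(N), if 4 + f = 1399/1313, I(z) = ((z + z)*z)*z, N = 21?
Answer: -71365266/1313 ≈ -54353.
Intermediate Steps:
I(z) = 2*z³ (I(z) = ((2*z)*z)*z = (2*z²)*z = 2*z³)
f = -3853/1313 (f = -4 + 1399/1313 = -3853/1313 ≈ -2.9345)
f*I(N) = -7706*21³/1313 = -7706*9261/1313 = -3853/1313*18522 = -71365266/1313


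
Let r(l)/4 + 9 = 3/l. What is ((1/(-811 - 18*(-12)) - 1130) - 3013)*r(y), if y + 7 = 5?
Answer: 14790516/85 ≈ 1.7401e+5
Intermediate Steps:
y = -2 (y = -7 + 5 = -2)
r(l) = -36 + 12/l (r(l) = -36 + 4*(3/l) = -36 + 12/l)
((1/(-811 - 18*(-12)) - 1130) - 3013)*r(y) = ((1/(-811 - 18*(-12)) - 1130) - 3013)*(-36 + 12/(-2)) = ((1/(-811 + 216) - 1130) - 3013)*(-36 + 12*(-1/2)) = ((1/(-595) - 1130) - 3013)*(-36 - 6) = ((-1/595 - 1130) - 3013)*(-42) = (-672351/595 - 3013)*(-42) = -2465086/595*(-42) = 14790516/85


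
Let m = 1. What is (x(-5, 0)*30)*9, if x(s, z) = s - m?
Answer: -1620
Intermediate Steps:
x(s, z) = -1 + s (x(s, z) = s - 1*1 = s - 1 = -1 + s)
(x(-5, 0)*30)*9 = ((-1 - 5)*30)*9 = -6*30*9 = -180*9 = -1620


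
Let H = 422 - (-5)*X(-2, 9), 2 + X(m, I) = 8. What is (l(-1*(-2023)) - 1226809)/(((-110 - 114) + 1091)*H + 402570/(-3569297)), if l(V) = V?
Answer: -728604165907/233124997163 ≈ -3.1254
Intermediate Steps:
X(m, I) = 6 (X(m, I) = -2 + 8 = 6)
H = 452 (H = 422 - (-5)*6 = 422 - 1*(-30) = 422 + 30 = 452)
(l(-1*(-2023)) - 1226809)/(((-110 - 114) + 1091)*H + 402570/(-3569297)) = (-1*(-2023) - 1226809)/(((-110 - 114) + 1091)*452 + 402570/(-3569297)) = (2023 - 1226809)/((-224 + 1091)*452 + 402570*(-1/3569297)) = -1224786/(867*452 - 402570/3569297) = -1224786/(391884 - 402570/3569297) = -1224786/1398749982978/3569297 = -1224786*3569297/1398749982978 = -728604165907/233124997163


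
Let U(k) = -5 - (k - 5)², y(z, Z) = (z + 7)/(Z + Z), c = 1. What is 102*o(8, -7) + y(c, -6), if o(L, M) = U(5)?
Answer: -1532/3 ≈ -510.67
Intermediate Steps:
y(z, Z) = (7 + z)/(2*Z) (y(z, Z) = (7 + z)/((2*Z)) = (7 + z)*(1/(2*Z)) = (7 + z)/(2*Z))
U(k) = -5 - (-5 + k)²
o(L, M) = -5 (o(L, M) = -5 - (-5 + 5)² = -5 - 1*0² = -5 - 1*0 = -5 + 0 = -5)
102*o(8, -7) + y(c, -6) = 102*(-5) + (½)*(7 + 1)/(-6) = -510 + (½)*(-⅙)*8 = -510 - ⅔ = -1532/3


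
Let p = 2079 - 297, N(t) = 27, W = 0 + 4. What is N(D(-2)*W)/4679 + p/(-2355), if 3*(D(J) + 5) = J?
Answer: -2758131/3673015 ≈ -0.75092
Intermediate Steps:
D(J) = -5 + J/3
W = 4
p = 1782
N(D(-2)*W)/4679 + p/(-2355) = 27/4679 + 1782/(-2355) = 27*(1/4679) + 1782*(-1/2355) = 27/4679 - 594/785 = -2758131/3673015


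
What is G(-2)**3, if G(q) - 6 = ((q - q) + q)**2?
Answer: 1000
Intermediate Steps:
G(q) = 6 + q**2 (G(q) = 6 + ((q - q) + q)**2 = 6 + (0 + q)**2 = 6 + q**2)
G(-2)**3 = (6 + (-2)**2)**3 = (6 + 4)**3 = 10**3 = 1000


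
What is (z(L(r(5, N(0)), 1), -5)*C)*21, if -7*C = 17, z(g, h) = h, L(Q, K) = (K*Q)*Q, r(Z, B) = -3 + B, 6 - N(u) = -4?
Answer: 255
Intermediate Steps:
N(u) = 10 (N(u) = 6 - 1*(-4) = 6 + 4 = 10)
L(Q, K) = K*Q**2
C = -17/7 (C = -1/7*17 = -17/7 ≈ -2.4286)
(z(L(r(5, N(0)), 1), -5)*C)*21 = -5*(-17/7)*21 = (85/7)*21 = 255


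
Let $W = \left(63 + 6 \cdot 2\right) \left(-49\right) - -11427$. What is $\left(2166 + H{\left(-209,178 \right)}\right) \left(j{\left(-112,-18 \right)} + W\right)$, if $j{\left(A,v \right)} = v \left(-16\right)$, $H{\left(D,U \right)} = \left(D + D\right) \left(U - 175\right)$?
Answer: $7332480$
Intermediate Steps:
$H{\left(D,U \right)} = 2 D \left(-175 + U\right)$
$W = 7752$ ($W = \left(63 + 12\right) \left(-49\right) + 11427 = 75 \left(-49\right) + 11427 = -3675 + 11427 = 7752$)
$j{\left(A,v \right)} = - 16 v$
$\left(2166 + H{\left(-209,178 \right)}\right) \left(j{\left(-112,-18 \right)} + W\right) = \left(2166 + 2 \left(-209\right) \left(-175 + 178\right)\right) \left(\left(-16\right) \left(-18\right) + 7752\right) = \left(2166 + 2 \left(-209\right) 3\right) \left(288 + 7752\right) = \left(2166 - 1254\right) 8040 = 912 \cdot 8040 = 7332480$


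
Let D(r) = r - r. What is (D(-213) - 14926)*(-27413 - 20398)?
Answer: 713626986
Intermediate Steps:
D(r) = 0
(D(-213) - 14926)*(-27413 - 20398) = (0 - 14926)*(-27413 - 20398) = -14926*(-47811) = 713626986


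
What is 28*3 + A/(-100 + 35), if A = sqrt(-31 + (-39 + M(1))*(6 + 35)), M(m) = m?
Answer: 84 - I*sqrt(1589)/65 ≈ 84.0 - 0.61327*I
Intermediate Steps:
A = I*sqrt(1589) (A = sqrt(-31 + (-39 + 1)*(6 + 35)) = sqrt(-31 - 38*41) = sqrt(-31 - 1558) = sqrt(-1589) = I*sqrt(1589) ≈ 39.862*I)
28*3 + A/(-100 + 35) = 28*3 + (I*sqrt(1589))/(-100 + 35) = 84 + (I*sqrt(1589))/(-65) = 84 - I*sqrt(1589)/65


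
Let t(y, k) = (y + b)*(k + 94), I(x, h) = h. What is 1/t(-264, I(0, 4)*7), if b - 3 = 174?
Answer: -1/10614 ≈ -9.4215e-5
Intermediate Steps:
b = 177 (b = 3 + 174 = 177)
t(y, k) = (94 + k)*(177 + y) (t(y, k) = (y + 177)*(k + 94) = (177 + y)*(94 + k) = (94 + k)*(177 + y))
1/t(-264, I(0, 4)*7) = 1/(16638 + 94*(-264) + 177*(4*7) + (4*7)*(-264)) = 1/(16638 - 24816 + 177*28 + 28*(-264)) = 1/(16638 - 24816 + 4956 - 7392) = 1/(-10614) = -1/10614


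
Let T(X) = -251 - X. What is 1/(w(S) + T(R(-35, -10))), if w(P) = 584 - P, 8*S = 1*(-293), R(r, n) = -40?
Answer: 8/3277 ≈ 0.0024413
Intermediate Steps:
S = -293/8 (S = (1*(-293))/8 = (1/8)*(-293) = -293/8 ≈ -36.625)
1/(w(S) + T(R(-35, -10))) = 1/((584 - 1*(-293/8)) + (-251 - 1*(-40))) = 1/((584 + 293/8) + (-251 + 40)) = 1/(4965/8 - 211) = 1/(3277/8) = 8/3277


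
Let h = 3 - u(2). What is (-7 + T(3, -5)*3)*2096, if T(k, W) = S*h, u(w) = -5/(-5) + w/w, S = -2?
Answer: -27248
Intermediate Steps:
u(w) = 2 (u(w) = -5*(-⅕) + 1 = 1 + 1 = 2)
h = 1 (h = 3 - 1*2 = 3 - 2 = 1)
T(k, W) = -2 (T(k, W) = -2*1 = -2)
(-7 + T(3, -5)*3)*2096 = (-7 - 2*3)*2096 = (-7 - 6)*2096 = -13*2096 = -27248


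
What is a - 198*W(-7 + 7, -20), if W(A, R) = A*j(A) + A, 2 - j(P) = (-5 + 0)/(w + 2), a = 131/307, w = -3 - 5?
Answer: 131/307 ≈ 0.42671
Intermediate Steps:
w = -8
a = 131/307 (a = 131*(1/307) = 131/307 ≈ 0.42671)
j(P) = 7/6 (j(P) = 2 - (-5 + 0)/(-8 + 2) = 2 - (-5)/(-6) = 2 - (-5)*(-1)/6 = 2 - 1*⅚ = 2 - ⅚ = 7/6)
W(A, R) = 13*A/6 (W(A, R) = A*(7/6) + A = 7*A/6 + A = 13*A/6)
a - 198*W(-7 + 7, -20) = 131/307 - 429*(-7 + 7) = 131/307 - 429*0 = 131/307 - 198*0 = 131/307 + 0 = 131/307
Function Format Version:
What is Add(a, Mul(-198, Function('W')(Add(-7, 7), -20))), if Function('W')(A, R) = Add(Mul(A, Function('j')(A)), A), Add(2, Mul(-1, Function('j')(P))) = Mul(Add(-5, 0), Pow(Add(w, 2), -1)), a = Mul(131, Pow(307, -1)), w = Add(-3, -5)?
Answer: Rational(131, 307) ≈ 0.42671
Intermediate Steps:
w = -8
a = Rational(131, 307) (a = Mul(131, Rational(1, 307)) = Rational(131, 307) ≈ 0.42671)
Function('j')(P) = Rational(7, 6) (Function('j')(P) = Add(2, Mul(-1, Mul(Add(-5, 0), Pow(Add(-8, 2), -1)))) = Add(2, Mul(-1, Mul(-5, Pow(-6, -1)))) = Add(2, Mul(-1, Mul(-5, Rational(-1, 6)))) = Add(2, Mul(-1, Rational(5, 6))) = Add(2, Rational(-5, 6)) = Rational(7, 6))
Function('W')(A, R) = Mul(Rational(13, 6), A) (Function('W')(A, R) = Add(Mul(A, Rational(7, 6)), A) = Add(Mul(Rational(7, 6), A), A) = Mul(Rational(13, 6), A))
Add(a, Mul(-198, Function('W')(Add(-7, 7), -20))) = Add(Rational(131, 307), Mul(-198, Mul(Rational(13, 6), Add(-7, 7)))) = Add(Rational(131, 307), Mul(-198, Mul(Rational(13, 6), 0))) = Add(Rational(131, 307), Mul(-198, 0)) = Add(Rational(131, 307), 0) = Rational(131, 307)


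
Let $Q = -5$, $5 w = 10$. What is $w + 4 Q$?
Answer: $-18$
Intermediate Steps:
$w = 2$ ($w = \frac{1}{5} \cdot 10 = 2$)
$w + 4 Q = 2 + 4 \left(-5\right) = 2 - 20 = -18$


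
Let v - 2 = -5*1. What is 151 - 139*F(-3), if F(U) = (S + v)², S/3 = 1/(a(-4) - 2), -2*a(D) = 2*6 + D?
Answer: -6207/4 ≈ -1551.8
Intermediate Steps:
a(D) = -6 - D/2 (a(D) = -(2*6 + D)/2 = -(12 + D)/2 = -6 - D/2)
S = -½ (S = 3/((-6 - ½*(-4)) - 2) = 3/((-6 + 2) - 2) = 3/(-4 - 2) = 3/(-6) = 3*(-⅙) = -½ ≈ -0.50000)
v = -3 (v = 2 - 5*1 = 2 - 5 = -3)
F(U) = 49/4 (F(U) = (-½ - 3)² = (-7/2)² = 49/4)
151 - 139*F(-3) = 151 - 139*49/4 = 151 - 6811/4 = -6207/4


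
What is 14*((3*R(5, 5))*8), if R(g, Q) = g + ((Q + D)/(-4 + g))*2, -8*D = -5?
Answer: 5460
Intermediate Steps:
D = 5/8 (D = -⅛*(-5) = 5/8 ≈ 0.62500)
R(g, Q) = g + 2*(5/8 + Q)/(-4 + g) (R(g, Q) = g + ((Q + 5/8)/(-4 + g))*2 = g + ((5/8 + Q)/(-4 + g))*2 = g + 2*(5/8 + Q)/(-4 + g))
14*((3*R(5, 5))*8) = 14*((3*((5/4 + 5² - 4*5 + 2*5)/(-4 + 5)))*8) = 14*((3*((5/4 + 25 - 20 + 10)/1))*8) = 14*((3*(1*(65/4)))*8) = 14*((3*(65/4))*8) = 14*((195/4)*8) = 14*390 = 5460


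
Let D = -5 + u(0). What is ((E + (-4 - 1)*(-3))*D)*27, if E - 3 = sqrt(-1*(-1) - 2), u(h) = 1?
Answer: -1944 - 108*I ≈ -1944.0 - 108.0*I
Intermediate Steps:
D = -4 (D = -5 + 1 = -4)
E = 3 + I (E = 3 + sqrt(-1*(-1) - 2) = 3 + sqrt(1 - 2) = 3 + sqrt(-1) = 3 + I ≈ 3.0 + 1.0*I)
((E + (-4 - 1)*(-3))*D)*27 = (((3 + I) + (-4 - 1)*(-3))*(-4))*27 = (((3 + I) - 5*(-3))*(-4))*27 = (((3 + I) + 15)*(-4))*27 = ((18 + I)*(-4))*27 = (-72 - 4*I)*27 = -1944 - 108*I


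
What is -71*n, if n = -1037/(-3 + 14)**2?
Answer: 73627/121 ≈ 608.49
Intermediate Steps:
n = -1037/121 (n = -1037/(11**2) = -1037/121 ≈ -8.5703)
-71*n = -71*(-1037/121) = 73627/121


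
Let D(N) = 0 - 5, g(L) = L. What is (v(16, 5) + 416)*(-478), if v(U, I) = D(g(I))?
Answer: -196458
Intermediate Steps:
D(N) = -5
v(U, I) = -5
(v(16, 5) + 416)*(-478) = (-5 + 416)*(-478) = 411*(-478) = -196458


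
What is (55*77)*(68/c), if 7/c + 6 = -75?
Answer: -3332340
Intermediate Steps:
c = -7/81 (c = 7/(-6 - 75) = 7/(-81) = 7*(-1/81) = -7/81 ≈ -0.086420)
(55*77)*(68/c) = (55*77)*(68/(-7/81)) = 4235*(68*(-81/7)) = 4235*(-5508/7) = -3332340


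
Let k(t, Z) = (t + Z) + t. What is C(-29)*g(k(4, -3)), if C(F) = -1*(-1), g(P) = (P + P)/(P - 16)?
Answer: -10/11 ≈ -0.90909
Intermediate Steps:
k(t, Z) = Z + 2*t (k(t, Z) = (Z + t) + t = Z + 2*t)
g(P) = 2*P/(-16 + P) (g(P) = (2*P)/(-16 + P) = 2*P/(-16 + P))
C(F) = 1
C(-29)*g(k(4, -3)) = 1*(2*(-3 + 2*4)/(-16 + (-3 + 2*4))) = 1*(2*(-3 + 8)/(-16 + (-3 + 8))) = 1*(2*5/(-16 + 5)) = 1*(2*5/(-11)) = 1*(2*5*(-1/11)) = 1*(-10/11) = -10/11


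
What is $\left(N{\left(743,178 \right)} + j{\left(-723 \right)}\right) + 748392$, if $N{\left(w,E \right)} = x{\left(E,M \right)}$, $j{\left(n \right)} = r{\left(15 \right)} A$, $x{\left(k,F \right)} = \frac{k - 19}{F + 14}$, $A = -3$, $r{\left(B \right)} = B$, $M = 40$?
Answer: $\frac{13470299}{18} \approx 7.4835 \cdot 10^{5}$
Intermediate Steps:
$x{\left(k,F \right)} = \frac{-19 + k}{14 + F}$
$j{\left(n \right)} = -45$ ($j{\left(n \right)} = 15 \left(-3\right) = -45$)
$N{\left(w,E \right)} = - \frac{19}{54} + \frac{E}{54}$ ($N{\left(w,E \right)} = \frac{-19 + E}{14 + 40} = \frac{-19 + E}{54} = - \frac{19}{54} + \frac{E}{54}$)
$\left(N{\left(743,178 \right)} + j{\left(-723 \right)}\right) + 748392 = \left(\left(- \frac{19}{54} + \frac{1}{54} \cdot 178\right) - 45\right) + 748392 = \left(\left(- \frac{19}{54} + \frac{89}{27}\right) - 45\right) + 748392 = \left(\frac{53}{18} - 45\right) + 748392 = - \frac{757}{18} + 748392 = \frac{13470299}{18}$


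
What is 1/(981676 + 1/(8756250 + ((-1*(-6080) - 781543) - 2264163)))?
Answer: 5716624/5611872581825 ≈ 1.0187e-6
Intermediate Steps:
1/(981676 + 1/(8756250 + ((-1*(-6080) - 781543) - 2264163))) = 1/(981676 + 1/(8756250 + ((6080 - 781543) - 2264163))) = 1/(981676 + 1/(8756250 + (-775463 - 2264163))) = 1/(981676 + 1/(8756250 - 3039626)) = 1/(981676 + 1/5716624) = 1/(5611872581825/5716624) = 5716624/5611872581825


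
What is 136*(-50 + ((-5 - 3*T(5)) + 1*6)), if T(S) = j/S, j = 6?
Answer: -35768/5 ≈ -7153.6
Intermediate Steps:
T(S) = 6/S
136*(-50 + ((-5 - 3*T(5)) + 1*6)) = 136*(-50 + ((-5 - 18/5) + 1*6)) = 136*(-50 + ((-5 - 18/5) + 6)) = 136*(-50 + (-43/5 + 6)) = 136*(-50 - 13/5) = 136*(-263/5) = -35768/5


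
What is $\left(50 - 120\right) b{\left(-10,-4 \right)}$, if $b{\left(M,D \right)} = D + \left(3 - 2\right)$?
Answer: $210$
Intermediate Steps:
$b{\left(M,D \right)} = 1 + D$ ($b{\left(M,D \right)} = D + \left(3 - 2\right) = D + 1 = 1 + D$)
$\left(50 - 120\right) b{\left(-10,-4 \right)} = \left(50 - 120\right) \left(1 - 4\right) = \left(-70\right) \left(-3\right) = 210$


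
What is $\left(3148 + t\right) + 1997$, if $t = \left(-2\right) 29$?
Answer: $5087$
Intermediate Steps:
$t = -58$
$\left(3148 + t\right) + 1997 = \left(3148 - 58\right) + 1997 = 3090 + 1997 = 5087$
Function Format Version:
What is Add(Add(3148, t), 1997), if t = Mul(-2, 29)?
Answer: 5087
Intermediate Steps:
t = -58
Add(Add(3148, t), 1997) = Add(Add(3148, -58), 1997) = Add(3090, 1997) = 5087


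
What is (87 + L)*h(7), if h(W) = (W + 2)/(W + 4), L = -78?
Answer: 81/11 ≈ 7.3636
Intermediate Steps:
h(W) = (2 + W)/(4 + W)
(87 + L)*h(7) = (87 - 78)*((2 + 7)/(4 + 7)) = 9*(9/11) = 81/11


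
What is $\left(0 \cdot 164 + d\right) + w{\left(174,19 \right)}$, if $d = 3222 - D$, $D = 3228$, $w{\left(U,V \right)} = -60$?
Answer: $-66$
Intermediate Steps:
$d = -6$ ($d = 3222 - 3228 = -6$)
$\left(0 \cdot 164 + d\right) + w{\left(174,19 \right)} = \left(0 \cdot 164 - 6\right) - 60 = \left(0 - 6\right) - 60 = -6 - 60 = -66$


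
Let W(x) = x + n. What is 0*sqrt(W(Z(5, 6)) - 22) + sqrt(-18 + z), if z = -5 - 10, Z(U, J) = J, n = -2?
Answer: I*sqrt(33) ≈ 5.7446*I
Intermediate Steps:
W(x) = -2 + x (W(x) = x - 2 = -2 + x)
z = -15
0*sqrt(W(Z(5, 6)) - 22) + sqrt(-18 + z) = 0*sqrt((-2 + 6) - 22) + sqrt(-18 - 15) = 0*sqrt(4 - 22) + sqrt(-33) = 0*sqrt(-18) + I*sqrt(33) = 0*(3*I*sqrt(2)) + I*sqrt(33) = 0 + I*sqrt(33) = I*sqrt(33)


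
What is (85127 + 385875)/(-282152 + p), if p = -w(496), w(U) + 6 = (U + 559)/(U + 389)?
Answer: -83367354/49940053 ≈ -1.6693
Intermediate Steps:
w(U) = -6 + (559 + U)/(389 + U) (w(U) = -6 + (U + 559)/(U + 389) = -6 + (559 + U)/(389 + U))
p = 851/177 (p = -5*(-355 - 1*496)/(389 + 496) = -5*(-355 - 496)/885 = -5*(-851)/885 = -1*(-851/177) = 851/177 ≈ 4.8079)
(85127 + 385875)/(-282152 + p) = (85127 + 385875)/(-282152 + 851/177) = 471002/(-49940053/177) = 471002*(-177/49940053) = -83367354/49940053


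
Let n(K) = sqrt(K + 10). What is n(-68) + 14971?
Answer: 14971 + I*sqrt(58) ≈ 14971.0 + 7.6158*I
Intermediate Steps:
n(K) = sqrt(10 + K)
n(-68) + 14971 = sqrt(10 - 68) + 14971 = sqrt(-58) + 14971 = I*sqrt(58) + 14971 = 14971 + I*sqrt(58)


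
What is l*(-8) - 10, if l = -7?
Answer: 46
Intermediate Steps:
l*(-8) - 10 = -7*(-8) - 10 = 56 - 10 = 46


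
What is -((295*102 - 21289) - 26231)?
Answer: 17430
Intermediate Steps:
-((295*102 - 21289) - 26231) = -((30090 - 21289) - 26231) = -(8801 - 26231) = -1*(-17430) = 17430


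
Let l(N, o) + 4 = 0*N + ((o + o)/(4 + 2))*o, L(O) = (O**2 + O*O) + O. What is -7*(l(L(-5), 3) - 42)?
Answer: 301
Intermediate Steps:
L(O) = O + 2*O**2 (L(O) = (O**2 + O**2) + O = 2*O**2 + O = O + 2*O**2)
l(N, o) = -4 + o**2/3 (l(N, o) = -4 + (0*N + ((o + o)/(4 + 2))*o) = -4 + (0 + ((2*o)/6)*o) = -4 + (0 + ((2*o)*(1/6))*o) = -4 + (0 + (o/3)*o) = -4 + (0 + o**2/3) = -4 + o**2/3)
-7*(l(L(-5), 3) - 42) = -7*((-4 + (1/3)*3**2) - 42) = -7*((-4 + (1/3)*9) - 42) = -7*((-4 + 3) - 42) = -7*(-1 - 42) = -7*(-43) = 301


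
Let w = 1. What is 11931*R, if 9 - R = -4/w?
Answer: 155103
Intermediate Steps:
R = 13 (R = 9 - (-4)/1 = 9 - (-4) = 9 - 1*(-4) = 9 + 4 = 13)
11931*R = 11931*13 = 155103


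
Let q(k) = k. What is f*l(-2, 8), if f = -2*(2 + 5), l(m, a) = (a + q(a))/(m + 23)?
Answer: -32/3 ≈ -10.667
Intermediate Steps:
l(m, a) = 2*a/(23 + m) (l(m, a) = (a + a)/(m + 23) = (2*a)/(23 + m) = 2*a/(23 + m))
f = -14 (f = -2*7 = -14)
f*l(-2, 8) = -28*8/(23 - 2) = -28*8/21 = -14*16/21 = -32/3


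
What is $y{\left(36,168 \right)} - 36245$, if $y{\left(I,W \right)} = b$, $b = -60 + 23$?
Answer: $-36282$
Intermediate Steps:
$b = -37$
$y{\left(I,W \right)} = -37$
$y{\left(36,168 \right)} - 36245 = -37 - 36245 = -36282$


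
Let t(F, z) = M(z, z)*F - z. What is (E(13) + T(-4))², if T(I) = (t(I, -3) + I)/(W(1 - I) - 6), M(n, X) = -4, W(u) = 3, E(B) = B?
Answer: 64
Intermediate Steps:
t(F, z) = -z - 4*F (t(F, z) = -4*F - z = -z - 4*F)
T(I) = -1 + I (T(I) = ((-1*(-3) - 4*I) + I)/(3 - 6) = ((3 - 4*I) + I)/(-3) = (3 - 3*I)*(-⅓) = -1 + I)
(E(13) + T(-4))² = (13 + (-1 - 4))² = (13 - 5)² = 8² = 64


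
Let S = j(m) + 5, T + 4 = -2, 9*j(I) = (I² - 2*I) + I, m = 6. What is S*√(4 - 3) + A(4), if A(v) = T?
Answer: 7/3 ≈ 2.3333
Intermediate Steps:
j(I) = -I/9 + I²/9 (j(I) = ((I² - 2*I) + I)/9 = (I² - I)/9 = -I/9 + I²/9)
T = -6 (T = -4 - 2 = -6)
A(v) = -6
S = 25/3 (S = (⅑)*6*(-1 + 6) + 5 = (⅑)*6*5 + 5 = 10/3 + 5 = 25/3 ≈ 8.3333)
S*√(4 - 3) + A(4) = 25*√(4 - 3)/3 - 6 = 25*√1/3 - 6 = (25/3)*1 - 6 = 25/3 - 6 = 7/3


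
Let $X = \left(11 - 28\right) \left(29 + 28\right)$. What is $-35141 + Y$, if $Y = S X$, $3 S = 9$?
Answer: $-38048$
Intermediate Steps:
$S = 3$ ($S = \frac{1}{3} \cdot 9 = 3$)
$X = -969$ ($X = \left(-17\right) 57 = -969$)
$Y = -2907$ ($Y = 3 \left(-969\right) = -2907$)
$-35141 + Y = -35141 - 2907 = -38048$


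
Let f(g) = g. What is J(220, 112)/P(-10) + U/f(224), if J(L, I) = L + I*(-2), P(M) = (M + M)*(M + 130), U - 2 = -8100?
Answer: -303661/8400 ≈ -36.150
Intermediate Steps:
U = -8098 (U = 2 - 8100 = -8098)
P(M) = 2*M*(130 + M) (P(M) = (2*M)*(130 + M) = 2*M*(130 + M))
J(L, I) = L - 2*I
J(220, 112)/P(-10) + U/f(224) = (220 - 2*112)/((2*(-10)*(130 - 10))) - 8098/224 = (220 - 224)/((2*(-10)*120)) - 8098*1/224 = -4/(-2400) - 4049/112 = -4*(-1/2400) - 4049/112 = 1/600 - 4049/112 = -303661/8400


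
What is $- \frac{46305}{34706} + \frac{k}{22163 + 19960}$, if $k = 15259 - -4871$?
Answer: $- \frac{59613035}{69615278} \approx -0.85632$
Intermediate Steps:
$k = 20130$ ($k = 15259 + 4871 = 20130$)
$- \frac{46305}{34706} + \frac{k}{22163 + 19960} = - \frac{46305}{34706} + \frac{20130}{22163 + 19960} = \left(-46305\right) \frac{1}{34706} + \frac{20130}{42123} = - \frac{6615}{4958} + 20130 \cdot \frac{1}{42123} = - \frac{6615}{4958} + \frac{6710}{14041} = - \frac{59613035}{69615278}$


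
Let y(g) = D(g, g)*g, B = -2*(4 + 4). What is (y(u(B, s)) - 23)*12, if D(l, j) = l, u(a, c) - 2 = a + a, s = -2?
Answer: 10524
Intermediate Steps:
B = -16 (B = -2*8 = -16)
u(a, c) = 2 + 2*a (u(a, c) = 2 + (a + a) = 2 + 2*a)
y(g) = g**2 (y(g) = g*g = g**2)
(y(u(B, s)) - 23)*12 = ((2 + 2*(-16))**2 - 23)*12 = ((2 - 32)**2 - 23)*12 = ((-30)**2 - 23)*12 = (900 - 23)*12 = 877*12 = 10524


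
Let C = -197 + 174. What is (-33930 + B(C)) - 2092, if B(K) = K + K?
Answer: -36068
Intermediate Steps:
C = -23
B(K) = 2*K
(-33930 + B(C)) - 2092 = (-33930 + 2*(-23)) - 2092 = (-33930 - 46) - 2092 = -33976 - 2092 = -36068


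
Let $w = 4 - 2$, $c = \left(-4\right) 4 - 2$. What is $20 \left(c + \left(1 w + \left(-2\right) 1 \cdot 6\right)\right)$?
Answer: $-560$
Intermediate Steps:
$c = -18$ ($c = -16 - 2 = -18$)
$w = 2$
$20 \left(c + \left(1 w + \left(-2\right) 1 \cdot 6\right)\right) = 20 \left(-18 + \left(1 \cdot 2 + \left(-2\right) 1 \cdot 6\right)\right) = 20 \left(-18 + \left(2 - 12\right)\right) = 20 \left(-18 - 10\right) = 20 \left(-28\right) = -560$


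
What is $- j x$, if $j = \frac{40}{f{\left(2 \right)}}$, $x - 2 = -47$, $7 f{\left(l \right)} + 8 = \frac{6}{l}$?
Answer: $-2520$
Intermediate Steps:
$f{\left(l \right)} = - \frac{8}{7} + \frac{6}{7 l}$ ($f{\left(l \right)} = - \frac{8}{7} + \frac{6 \frac{1}{l}}{7} = - \frac{8}{7} + \frac{6}{7 l}$)
$x = -45$ ($x = 2 - 47 = -45$)
$j = -56$ ($j = \frac{40}{\frac{2}{7} \cdot \frac{1}{2} \left(3 - 8\right)} = \frac{40}{\frac{2}{7} \cdot \frac{1}{2} \left(-5\right)} = \frac{40}{- \frac{5}{7}} = 40 \left(- \frac{7}{5}\right) = -56$)
$- j x = \left(-1\right) \left(-56\right) \left(-45\right) = 56 \left(-45\right) = -2520$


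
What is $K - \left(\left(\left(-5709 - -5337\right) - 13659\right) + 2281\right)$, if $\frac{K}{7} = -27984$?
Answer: $-184138$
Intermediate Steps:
$K = -195888$ ($K = 7 \left(-27984\right) = -195888$)
$K - \left(\left(\left(-5709 - -5337\right) - 13659\right) + 2281\right) = -195888 - \left(\left(\left(-5709 - -5337\right) - 13659\right) + 2281\right) = -195888 - \left(\left(\left(-5709 + 5337\right) - 13659\right) + 2281\right) = -195888 - \left(\left(-372 - 13659\right) + 2281\right) = -195888 - \left(-14031 + 2281\right) = -195888 - -11750 = -195888 + 11750 = -184138$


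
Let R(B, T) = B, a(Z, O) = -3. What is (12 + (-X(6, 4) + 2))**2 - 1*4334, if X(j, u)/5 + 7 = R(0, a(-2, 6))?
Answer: -1933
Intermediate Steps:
X(j, u) = -35 (X(j, u) = -35 + 5*0 = -35 + 0 = -35)
(12 + (-X(6, 4) + 2))**2 - 1*4334 = (12 + (-1*(-35) + 2))**2 - 1*4334 = (12 + (35 + 2))**2 - 4334 = (12 + 37)**2 - 4334 = 49**2 - 4334 = 2401 - 4334 = -1933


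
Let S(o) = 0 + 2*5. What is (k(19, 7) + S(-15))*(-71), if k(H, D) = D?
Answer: -1207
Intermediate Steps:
S(o) = 10 (S(o) = 0 + 10 = 10)
(k(19, 7) + S(-15))*(-71) = (7 + 10)*(-71) = 17*(-71) = -1207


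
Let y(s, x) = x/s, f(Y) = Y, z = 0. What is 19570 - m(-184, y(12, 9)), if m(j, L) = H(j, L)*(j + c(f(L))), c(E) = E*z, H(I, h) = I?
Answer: -14286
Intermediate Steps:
c(E) = 0 (c(E) = E*0 = 0)
m(j, L) = j² (m(j, L) = j*(j + 0) = j*j = j²)
19570 - m(-184, y(12, 9)) = 19570 - 1*(-184)² = 19570 - 1*33856 = 19570 - 33856 = -14286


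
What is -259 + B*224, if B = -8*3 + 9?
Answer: -3619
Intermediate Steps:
B = -15 (B = -24 + 9 = -15)
-259 + B*224 = -259 - 15*224 = -259 - 3360 = -3619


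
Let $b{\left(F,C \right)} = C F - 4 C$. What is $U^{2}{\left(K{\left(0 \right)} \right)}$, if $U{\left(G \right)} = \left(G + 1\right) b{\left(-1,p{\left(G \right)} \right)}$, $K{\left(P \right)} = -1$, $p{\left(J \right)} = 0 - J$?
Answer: $0$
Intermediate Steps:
$p{\left(J \right)} = - J$
$b{\left(F,C \right)} = - 4 C + C F$
$U{\left(G \right)} = 5 G \left(1 + G\right)$ ($U{\left(G \right)} = \left(G + 1\right) - G \left(-4 - 1\right) = \left(1 + G\right) - G \left(-5\right) = \left(1 + G\right) 5 G = 5 G \left(1 + G\right)$)
$U^{2}{\left(K{\left(0 \right)} \right)} = \left(5 \left(-1\right) \left(1 - 1\right)\right)^{2} = \left(5 \left(-1\right) 0\right)^{2} = 0^{2} = 0$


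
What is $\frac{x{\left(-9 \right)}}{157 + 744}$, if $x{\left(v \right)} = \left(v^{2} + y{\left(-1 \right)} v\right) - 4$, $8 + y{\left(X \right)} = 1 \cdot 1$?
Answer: $\frac{140}{901} \approx 0.15538$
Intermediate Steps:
$y{\left(X \right)} = -7$ ($y{\left(X \right)} = -8 + 1 \cdot 1 = -8 + 1 = -7$)
$x{\left(v \right)} = -4 + v^{2} - 7 v$ ($x{\left(v \right)} = \left(v^{2} - 7 v\right) - 4 = -4 + v^{2} - 7 v$)
$\frac{x{\left(-9 \right)}}{157 + 744} = \frac{-4 + \left(-9\right)^{2} - -63}{157 + 744} = \frac{-4 + 81 + 63}{901} = 140 \cdot \frac{1}{901} = \frac{140}{901}$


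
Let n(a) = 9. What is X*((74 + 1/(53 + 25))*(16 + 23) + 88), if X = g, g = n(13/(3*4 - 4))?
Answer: 53541/2 ≈ 26771.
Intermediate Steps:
g = 9
X = 9
X*((74 + 1/(53 + 25))*(16 + 23) + 88) = 9*((74 + 1/(53 + 25))*(16 + 23) + 88) = 9*((74 + 1/78)*39 + 88) = 9*((5773/78)*39 + 88) = 9*(5773/2 + 88) = 9*(5949/2) = 53541/2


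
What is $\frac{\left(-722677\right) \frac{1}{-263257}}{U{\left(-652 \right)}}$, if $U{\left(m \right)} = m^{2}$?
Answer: $\frac{722677}{111911603728} \approx 6.4576 \cdot 10^{-6}$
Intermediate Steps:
$\frac{\left(-722677\right) \frac{1}{-263257}}{U{\left(-652 \right)}} = \frac{\left(-722677\right) \frac{1}{-263257}}{\left(-652\right)^{2}} = \frac{\left(-722677\right) \left(- \frac{1}{263257}\right)}{425104} = \frac{722677}{263257} \cdot \frac{1}{425104} = \frac{722677}{111911603728}$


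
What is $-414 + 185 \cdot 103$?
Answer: $18641$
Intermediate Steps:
$-414 + 185 \cdot 103 = -414 + 19055 = 18641$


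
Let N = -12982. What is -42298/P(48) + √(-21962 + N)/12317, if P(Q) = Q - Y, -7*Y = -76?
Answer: -148043/130 + 8*I*√546/12317 ≈ -1138.8 + 0.015177*I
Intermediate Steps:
Y = 76/7 (Y = -⅐*(-76) = 76/7 ≈ 10.857)
P(Q) = -76/7 + Q (P(Q) = Q - 1*76/7 = Q - 76/7 = -76/7 + Q)
-42298/P(48) + √(-21962 + N)/12317 = -42298/(-76/7 + 48) + √(-21962 - 12982)/12317 = -42298/260/7 + √(-34944)*(1/12317) = -42298*7/260 + (8*I*√546)*(1/12317) = -148043/130 + 8*I*√546/12317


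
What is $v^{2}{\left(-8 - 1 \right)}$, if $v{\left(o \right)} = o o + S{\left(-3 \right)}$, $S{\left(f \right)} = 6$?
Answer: $7569$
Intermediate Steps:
$v{\left(o \right)} = 6 + o^{2}$ ($v{\left(o \right)} = o o + 6 = o^{2} + 6 = 6 + o^{2}$)
$v^{2}{\left(-8 - 1 \right)} = \left(6 + \left(-8 - 1\right)^{2}\right)^{2} = \left(6 + \left(-9\right)^{2}\right)^{2} = \left(6 + 81\right)^{2} = 87^{2} = 7569$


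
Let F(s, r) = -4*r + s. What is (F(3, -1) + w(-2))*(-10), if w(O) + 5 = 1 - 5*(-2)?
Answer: -130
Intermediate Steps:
F(s, r) = s - 4*r
w(O) = 6 (w(O) = -5 + (1 - 5*(-2)) = -5 + (1 + 10) = -5 + 11 = 6)
(F(3, -1) + w(-2))*(-10) = ((3 - 4*(-1)) + 6)*(-10) = ((3 + 4) + 6)*(-10) = (7 + 6)*(-10) = 13*(-10) = -130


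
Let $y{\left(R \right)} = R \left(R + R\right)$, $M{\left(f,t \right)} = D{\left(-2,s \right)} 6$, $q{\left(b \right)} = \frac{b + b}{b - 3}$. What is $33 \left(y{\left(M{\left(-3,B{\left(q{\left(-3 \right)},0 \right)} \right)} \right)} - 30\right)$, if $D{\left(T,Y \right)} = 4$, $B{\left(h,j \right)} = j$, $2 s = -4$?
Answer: $37026$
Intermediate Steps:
$s = -2$ ($s = \frac{1}{2} \left(-4\right) = -2$)
$q{\left(b \right)} = \frac{2 b}{-3 + b}$
$M{\left(f,t \right)} = 24$ ($M{\left(f,t \right)} = 4 \cdot 6 = 24$)
$y{\left(R \right)} = 2 R^{2}$ ($y{\left(R \right)} = R 2 R = 2 R^{2}$)
$33 \left(y{\left(M{\left(-3,B{\left(q{\left(-3 \right)},0 \right)} \right)} \right)} - 30\right) = 33 \left(2 \cdot 24^{2} - 30\right) = 33 \left(2 \cdot 576 - 30\right) = 33 \left(1152 - 30\right) = 33 \cdot 1122 = 37026$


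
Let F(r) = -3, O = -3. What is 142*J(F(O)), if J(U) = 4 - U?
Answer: 994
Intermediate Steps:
142*J(F(O)) = 142*(4 - 1*(-3)) = 142*(4 + 3) = 142*7 = 994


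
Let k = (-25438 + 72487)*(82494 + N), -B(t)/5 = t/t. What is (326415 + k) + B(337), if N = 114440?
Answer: 9265874176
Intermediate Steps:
B(t) = -5 (B(t) = -5*t/t = -5*1 = -5)
k = 9265547766 (k = (-25438 + 72487)*(82494 + 114440) = 47049*196934 = 9265547766)
(326415 + k) + B(337) = (326415 + 9265547766) - 5 = 9265874181 - 5 = 9265874176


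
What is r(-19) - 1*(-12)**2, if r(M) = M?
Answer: -163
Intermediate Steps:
r(-19) - 1*(-12)**2 = -19 - 1*(-12)**2 = -19 - 1*144 = -19 - 144 = -163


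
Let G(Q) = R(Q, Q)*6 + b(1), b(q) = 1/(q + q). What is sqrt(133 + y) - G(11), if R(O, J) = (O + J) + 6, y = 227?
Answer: -337/2 + 6*sqrt(10) ≈ -149.53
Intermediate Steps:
R(O, J) = 6 + J + O (R(O, J) = (J + O) + 6 = 6 + J + O)
b(q) = 1/(2*q)
G(Q) = 73/2 + 12*Q (G(Q) = (6 + Q + Q)*6 + (1/2)/1 = (6 + 2*Q)*6 + (1/2)*1 = (36 + 12*Q) + 1/2 = 73/2 + 12*Q)
sqrt(133 + y) - G(11) = sqrt(133 + 227) - (73/2 + 12*11) = sqrt(360) - (73/2 + 132) = 6*sqrt(10) - 1*337/2 = 6*sqrt(10) - 337/2 = -337/2 + 6*sqrt(10)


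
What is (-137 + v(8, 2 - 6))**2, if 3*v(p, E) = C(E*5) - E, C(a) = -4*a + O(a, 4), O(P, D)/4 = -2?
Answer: 112225/9 ≈ 12469.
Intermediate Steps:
O(P, D) = -8 (O(P, D) = 4*(-2) = -8)
C(a) = -8 - 4*a (C(a) = -4*a - 8 = -8 - 4*a)
v(p, E) = -8/3 - 7*E (v(p, E) = ((-8 - 4*E*5) - E)/3 = ((-8 - 20*E) - E)/3 = (-8 - 21*E)/3 = -8/3 - 7*E)
(-137 + v(8, 2 - 6))**2 = (-137 + (-8/3 - 7*(2 - 6)))**2 = (-137 + (-8/3 - 7*(-4)))**2 = (-137 + (-8/3 + 28))**2 = (-137 + 76/3)**2 = (-335/3)**2 = 112225/9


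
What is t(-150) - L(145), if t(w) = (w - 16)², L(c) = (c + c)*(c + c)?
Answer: -56544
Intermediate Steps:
L(c) = 4*c² (L(c) = (2*c)*(2*c) = 4*c²)
t(w) = (-16 + w)²
t(-150) - L(145) = (-16 - 150)² - 4*145² = (-166)² - 4*21025 = 27556 - 1*84100 = 27556 - 84100 = -56544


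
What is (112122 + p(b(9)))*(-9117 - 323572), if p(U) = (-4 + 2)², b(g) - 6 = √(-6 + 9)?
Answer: -37303086814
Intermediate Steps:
b(g) = 6 + √3 (b(g) = 6 + √(-6 + 9) = 6 + √3)
p(U) = 4 (p(U) = (-2)² = 4)
(112122 + p(b(9)))*(-9117 - 323572) = (112122 + 4)*(-9117 - 323572) = 112126*(-332689) = -37303086814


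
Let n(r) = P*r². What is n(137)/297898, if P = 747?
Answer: 14020443/297898 ≈ 47.065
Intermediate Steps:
n(r) = 747*r²
n(137)/297898 = (747*137²)/297898 = (747*18769)*(1/297898) = 14020443*(1/297898) = 14020443/297898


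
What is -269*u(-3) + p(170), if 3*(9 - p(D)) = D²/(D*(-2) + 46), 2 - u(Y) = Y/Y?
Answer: -100210/441 ≈ -227.23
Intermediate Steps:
u(Y) = 1 (u(Y) = 2 - Y/Y = 2 - 1*1 = 2 - 1 = 1)
p(D) = 9 - D²/(3*(46 - 2*D)) (p(D) = 9 - D²/(3*(D*(-2) + 46)) = 9 - D²/(3*(-2*D + 46)) = 9 - D²/(3*(46 - 2*D)))
-269*u(-3) + p(170) = -269*1 + (-1242 + 170² + 54*170)/(6*(-23 + 170)) = -269 + (⅙)*(-1242 + 28900 + 9180)/147 = -269 + (⅙)*(1/147)*36838 = -269 + 18419/441 = -100210/441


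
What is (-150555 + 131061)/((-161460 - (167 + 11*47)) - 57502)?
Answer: 9747/109823 ≈ 0.088752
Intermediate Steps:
(-150555 + 131061)/((-161460 - (167 + 11*47)) - 57502) = -19494/((-161460 - (167 + 517)) - 57502) = -19494/((-161460 - 1*684) - 57502) = -19494/((-161460 - 684) - 57502) = -19494/(-162144 - 57502) = -19494/(-219646) = -19494*(-1/219646) = 9747/109823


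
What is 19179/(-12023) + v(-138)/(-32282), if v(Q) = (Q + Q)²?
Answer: -767500263/194063243 ≈ -3.9549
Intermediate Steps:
v(Q) = 4*Q² (v(Q) = (2*Q)² = 4*Q²)
19179/(-12023) + v(-138)/(-32282) = 19179/(-12023) + (4*(-138)²)/(-32282) = 19179*(-1/12023) + (4*19044)*(-1/32282) = -19179/12023 + 76176*(-1/32282) = -19179/12023 - 38088/16141 = -767500263/194063243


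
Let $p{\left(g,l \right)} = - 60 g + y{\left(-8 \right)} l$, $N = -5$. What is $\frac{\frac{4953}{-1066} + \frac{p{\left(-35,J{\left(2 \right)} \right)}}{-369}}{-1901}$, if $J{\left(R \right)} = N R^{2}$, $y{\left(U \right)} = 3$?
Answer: $\frac{2503}{467646} \approx 0.0053523$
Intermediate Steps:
$J{\left(R \right)} = - 5 R^{2}$
$p{\left(g,l \right)} = - 60 g + 3 l$
$\frac{\frac{4953}{-1066} + \frac{p{\left(-35,J{\left(2 \right)} \right)}}{-369}}{-1901} = \frac{\frac{4953}{-1066} + \frac{\left(-60\right) \left(-35\right) + 3 \left(- 5 \cdot 2^{2}\right)}{-369}}{-1901} = \left(4953 \left(- \frac{1}{1066}\right) + \left(2100 + 3 \left(\left(-5\right) 4\right)\right) \left(- \frac{1}{369}\right)\right) \left(- \frac{1}{1901}\right) = \left(- \frac{381}{82} + \left(2100 + 3 \left(-20\right)\right) \left(- \frac{1}{369}\right)\right) \left(- \frac{1}{1901}\right) = \left(- \frac{381}{82} + \left(2100 - 60\right) \left(- \frac{1}{369}\right)\right) \left(- \frac{1}{1901}\right) = \left(- \frac{381}{82} + 2040 \left(- \frac{1}{369}\right)\right) \left(- \frac{1}{1901}\right) = \left(- \frac{381}{82} - \frac{680}{123}\right) \left(- \frac{1}{1901}\right) = \left(- \frac{2503}{246}\right) \left(- \frac{1}{1901}\right) = \frac{2503}{467646}$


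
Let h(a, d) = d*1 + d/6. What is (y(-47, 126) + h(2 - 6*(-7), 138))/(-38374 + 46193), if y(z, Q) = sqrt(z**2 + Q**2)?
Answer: 23/1117 + sqrt(18085)/7819 ≈ 0.037790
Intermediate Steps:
h(a, d) = 7*d/6 (h(a, d) = d + d*(1/6) = d + d/6 = 7*d/6)
y(z, Q) = sqrt(Q**2 + z**2)
(y(-47, 126) + h(2 - 6*(-7), 138))/(-38374 + 46193) = (sqrt(126**2 + (-47)**2) + (7/6)*138)/(-38374 + 46193) = (sqrt(15876 + 2209) + 161)/7819 = (sqrt(18085) + 161)*(1/7819) = (161 + sqrt(18085))*(1/7819) = 23/1117 + sqrt(18085)/7819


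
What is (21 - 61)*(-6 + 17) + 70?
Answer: -370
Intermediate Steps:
(21 - 61)*(-6 + 17) + 70 = -40*11 + 70 = -440 + 70 = -370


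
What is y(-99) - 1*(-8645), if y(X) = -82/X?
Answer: 855937/99 ≈ 8645.8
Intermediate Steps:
y(-99) - 1*(-8645) = -82/(-99) - 1*(-8645) = -82*(-1/99) + 8645 = 82/99 + 8645 = 855937/99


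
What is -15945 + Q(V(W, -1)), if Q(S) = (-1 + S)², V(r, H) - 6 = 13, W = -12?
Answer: -15621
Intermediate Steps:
V(r, H) = 19 (V(r, H) = 6 + 13 = 19)
-15945 + Q(V(W, -1)) = -15945 + (-1 + 19)² = -15945 + 18² = -15945 + 324 = -15621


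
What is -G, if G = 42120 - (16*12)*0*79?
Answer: -42120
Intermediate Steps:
G = 42120 (G = 42120 - 192*0*79 = 42120 - 0*79 = 42120 - 1*0 = 42120 + 0 = 42120)
-G = -1*42120 = -42120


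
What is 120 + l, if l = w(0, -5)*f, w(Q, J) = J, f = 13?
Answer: 55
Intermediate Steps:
l = -65 (l = -5*13 = -65)
120 + l = 120 - 65 = 55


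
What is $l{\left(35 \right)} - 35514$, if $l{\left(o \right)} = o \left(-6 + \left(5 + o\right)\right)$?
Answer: $-34324$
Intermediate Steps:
$l{\left(o \right)} = o \left(-1 + o\right)$
$l{\left(35 \right)} - 35514 = 35 \left(-1 + 35\right) - 35514 = 35 \cdot 34 - 35514 = 1190 - 35514 = -34324$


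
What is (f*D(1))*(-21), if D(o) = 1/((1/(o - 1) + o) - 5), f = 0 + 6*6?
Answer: 0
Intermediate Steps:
f = 36 (f = 0 + 36 = 36)
D(o) = 1/(-5 + o + 1/(-1 + o)) (D(o) = 1/((1/(-1 + o) + o) - 5) = 1/((o + 1/(-1 + o)) - 5) = 1/(-5 + o + 1/(-1 + o)))
(f*D(1))*(-21) = (36*((-1 + 1)/(6 + 1² - 6*1)))*(-21) = (36*(0/(6 + 1 - 6)))*(-21) = (36*(0/1))*(-21) = (36*(1*0))*(-21) = (36*0)*(-21) = 0*(-21) = 0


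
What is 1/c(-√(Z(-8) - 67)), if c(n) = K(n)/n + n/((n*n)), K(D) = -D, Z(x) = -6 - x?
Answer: -√65/(√65 - I) ≈ -0.98485 - 0.12216*I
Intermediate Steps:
c(n) = -1 + 1/n (c(n) = (-n)/n + n/((n*n)) = -1 + n/(n²) = -1 + n/n² = -1 + 1/n)
1/c(-√(Z(-8) - 67)) = 1/((1 - (-1)*√((-6 - 1*(-8)) - 67))/((-√((-6 - 1*(-8)) - 67)))) = 1/((1 - (-1)*√((-6 + 8) - 67))/((-√((-6 + 8) - 67)))) = 1/((1 - (-1)*√(2 - 67))/((-√(2 - 67)))) = 1/((1 - (-1)*√(-65))/((-√(-65)))) = 1/((1 - (-1)*I*√65)/((-I*√65))) = 1/((I*√65/65)*(1 + I*√65)) = 1/(I*√65*(1 + I*√65)/65) = -I*√65/(1 + I*√65)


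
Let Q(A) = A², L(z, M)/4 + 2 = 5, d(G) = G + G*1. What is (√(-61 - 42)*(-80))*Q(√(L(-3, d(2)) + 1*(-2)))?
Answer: -800*I*√103 ≈ -8119.1*I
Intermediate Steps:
d(G) = 2*G (d(G) = G + G = 2*G)
L(z, M) = 12 (L(z, M) = -8 + 4*5 = -8 + 20 = 12)
(√(-61 - 42)*(-80))*Q(√(L(-3, d(2)) + 1*(-2))) = (√(-61 - 42)*(-80))*(√(12 + 1*(-2)))² = (√(-103)*(-80))*(√(12 - 2))² = ((I*√103)*(-80))*(√10)² = -80*I*√103*10 = -800*I*√103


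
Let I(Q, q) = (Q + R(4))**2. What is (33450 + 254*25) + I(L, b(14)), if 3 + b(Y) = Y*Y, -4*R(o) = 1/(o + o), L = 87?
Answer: 48500289/1024 ≈ 47364.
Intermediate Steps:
R(o) = -1/(8*o) (R(o) = -1/(4*(o + o)) = -1/(2*o)/4 = -1/(8*o))
b(Y) = -3 + Y**2 (b(Y) = -3 + Y*Y = -3 + Y**2)
I(Q, q) = (-1/32 + Q)**2 (I(Q, q) = (Q - 1/8/4)**2 = (Q - 1/8*1/4)**2 = (Q - 1/32)**2 = (-1/32 + Q)**2)
(33450 + 254*25) + I(L, b(14)) = (33450 + 254*25) + (-1 + 32*87)**2/1024 = (33450 + 6350) + (-1 + 2784)**2/1024 = 39800 + (1/1024)*2783**2 = 39800 + (1/1024)*7745089 = 39800 + 7745089/1024 = 48500289/1024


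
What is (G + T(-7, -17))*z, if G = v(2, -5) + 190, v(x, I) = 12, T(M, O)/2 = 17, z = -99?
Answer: -23364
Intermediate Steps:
T(M, O) = 34 (T(M, O) = 2*17 = 34)
G = 202 (G = 12 + 190 = 202)
(G + T(-7, -17))*z = (202 + 34)*(-99) = 236*(-99) = -23364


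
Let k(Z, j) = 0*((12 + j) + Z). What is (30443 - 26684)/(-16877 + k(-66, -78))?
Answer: -537/2411 ≈ -0.22273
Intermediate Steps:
k(Z, j) = 0 (k(Z, j) = 0*(12 + Z + j) = 0)
(30443 - 26684)/(-16877 + k(-66, -78)) = (30443 - 26684)/(-16877 + 0) = 3759/(-16877) = 3759*(-1/16877) = -537/2411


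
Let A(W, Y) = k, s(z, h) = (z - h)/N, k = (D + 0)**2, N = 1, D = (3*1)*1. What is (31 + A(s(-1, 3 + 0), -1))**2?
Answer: 1600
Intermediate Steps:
D = 3 (D = 3*1 = 3)
k = 9 (k = (3 + 0)**2 = 3**2 = 9)
s(z, h) = z - h (s(z, h) = (z - h)/1 = (z - h)*1 = z - h)
A(W, Y) = 9
(31 + A(s(-1, 3 + 0), -1))**2 = (31 + 9)**2 = 40**2 = 1600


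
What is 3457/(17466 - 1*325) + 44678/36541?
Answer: 892147835/626349281 ≈ 1.4244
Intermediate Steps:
3457/(17466 - 1*325) + 44678/36541 = 3457/(17466 - 325) + 44678*(1/36541) = 3457/17141 + 44678/36541 = 892147835/626349281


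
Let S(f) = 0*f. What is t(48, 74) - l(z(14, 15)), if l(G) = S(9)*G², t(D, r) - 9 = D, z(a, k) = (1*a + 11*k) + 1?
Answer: 57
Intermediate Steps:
z(a, k) = 1 + a + 11*k (z(a, k) = (a + 11*k) + 1 = 1 + a + 11*k)
t(D, r) = 9 + D
S(f) = 0
l(G) = 0 (l(G) = 0*G² = 0)
t(48, 74) - l(z(14, 15)) = (9 + 48) - 1*0 = 57 + 0 = 57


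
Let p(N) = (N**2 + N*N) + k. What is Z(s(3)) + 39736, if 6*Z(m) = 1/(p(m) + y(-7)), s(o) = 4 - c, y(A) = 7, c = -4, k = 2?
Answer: 32662993/822 ≈ 39736.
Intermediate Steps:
p(N) = 2 + 2*N**2 (p(N) = (N**2 + N*N) + 2 = (N**2 + N**2) + 2 = 2*N**2 + 2 = 2 + 2*N**2)
s(o) = 8 (s(o) = 4 - 1*(-4) = 4 + 4 = 8)
Z(m) = 1/(6*(9 + 2*m**2)) (Z(m) = 1/(6*((2 + 2*m**2) + 7)) = 1/(6*(9 + 2*m**2)))
Z(s(3)) + 39736 = 1/(6*(9 + 2*8**2)) + 39736 = 1/(6*(9 + 2*64)) + 39736 = 1/(6*(9 + 128)) + 39736 = (1/6)/137 + 39736 = (1/6)*(1/137) + 39736 = 1/822 + 39736 = 32662993/822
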